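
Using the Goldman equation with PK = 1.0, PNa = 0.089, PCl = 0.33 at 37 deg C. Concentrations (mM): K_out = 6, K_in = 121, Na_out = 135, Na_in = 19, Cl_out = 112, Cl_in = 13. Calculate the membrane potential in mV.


Vm = (RT/F)*ln((PK*Ko + PNa*Nao + PCl*Cli)/(PK*Ki + PNa*Nai + PCl*Clo))
Numer = 22.305, Denom = 159.651
Vm = -52.6 mV


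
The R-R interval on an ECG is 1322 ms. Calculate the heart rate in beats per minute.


HR = 60 / RR_interval(s)
RR = 1322 ms = 1.322 s
HR = 60 / 1.322 = 45.39 bpm


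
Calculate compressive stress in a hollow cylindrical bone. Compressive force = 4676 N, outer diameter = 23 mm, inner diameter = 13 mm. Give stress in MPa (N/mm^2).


A = pi*(r_o^2 - r_i^2)
r_o = 11.5 mm, r_i = 6.5 mm
A = 282.743 mm^2
sigma = F/A = 4676 / 282.743
sigma = 16.54 MPa


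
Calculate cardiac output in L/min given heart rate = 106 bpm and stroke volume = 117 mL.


CO = HR * SV
CO = 106 * 117 / 1000
CO = 12.4 L/min


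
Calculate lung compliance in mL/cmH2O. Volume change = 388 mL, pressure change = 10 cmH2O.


C = dV / dP
C = 388 / 10
C = 38.8 mL/cmH2O


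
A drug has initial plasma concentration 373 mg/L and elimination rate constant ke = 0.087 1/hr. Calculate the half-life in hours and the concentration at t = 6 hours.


t_half = ln(2) / ke = 0.693147 / 0.087 = 7.967 hr
C(t) = C0 * exp(-ke*t) = 373 * exp(-0.087*6)
C(6) = 221.3 mg/L


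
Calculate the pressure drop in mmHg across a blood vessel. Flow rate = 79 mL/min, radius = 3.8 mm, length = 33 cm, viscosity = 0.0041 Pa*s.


dP = 8*mu*L*Q / (pi*r^4)
Q = 79 mL/min = 1.31667e-06 m^3/s
dP = 21.7561 Pa = 21.7561 / 133.322 mmHg = 0.1632 mmHg


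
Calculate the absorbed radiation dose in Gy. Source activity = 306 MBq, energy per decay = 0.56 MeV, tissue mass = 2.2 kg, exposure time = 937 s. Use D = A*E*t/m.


A = 306 MBq = 3.0600e+08 Bq
E = 0.56 MeV = 8.9712e-14 J
D = A*E*t/m = 3.0600e+08*8.9712e-14*937/2.2
D = 0.01169 Gy


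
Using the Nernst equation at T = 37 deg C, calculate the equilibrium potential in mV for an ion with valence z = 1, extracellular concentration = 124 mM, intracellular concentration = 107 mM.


E = (RT/(zF)) * ln(C_out/C_in)
T = 37 + 273.15 = 310.15 K
E = (8.314 * 310.15 / (1 * 96485)) * ln(124/107)
E = 3.941 mV


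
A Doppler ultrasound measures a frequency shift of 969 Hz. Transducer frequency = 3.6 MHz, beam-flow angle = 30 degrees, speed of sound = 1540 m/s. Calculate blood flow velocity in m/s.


v = fd * c / (2 * f0 * cos(theta))
v = 969 * 1540 / (2 * 3.6000e+06 * cos(30))
v = 0.2393 m/s


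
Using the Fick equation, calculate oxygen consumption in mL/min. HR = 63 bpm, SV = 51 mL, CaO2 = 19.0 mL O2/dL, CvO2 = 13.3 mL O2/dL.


CO = HR*SV = 63*51/1000 = 3.213 L/min
a-v O2 diff = 19.0 - 13.3 = 5.7 mL/dL
VO2 = CO * (CaO2-CvO2) * 10 dL/L
VO2 = 3.213 * 5.7 * 10
VO2 = 183.1 mL/min


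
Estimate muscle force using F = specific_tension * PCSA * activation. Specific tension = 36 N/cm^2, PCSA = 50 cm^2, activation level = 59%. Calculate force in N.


F = sigma * PCSA * activation
F = 36 * 50 * 0.59
F = 1062 N


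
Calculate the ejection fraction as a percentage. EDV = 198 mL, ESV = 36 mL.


SV = EDV - ESV = 198 - 36 = 162 mL
EF = SV/EDV * 100 = 162/198 * 100
EF = 81.82%


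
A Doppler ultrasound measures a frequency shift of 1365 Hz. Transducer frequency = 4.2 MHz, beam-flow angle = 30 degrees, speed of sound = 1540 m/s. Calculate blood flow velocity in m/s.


v = fd * c / (2 * f0 * cos(theta))
v = 1365 * 1540 / (2 * 4.2000e+06 * cos(30))
v = 0.289 m/s


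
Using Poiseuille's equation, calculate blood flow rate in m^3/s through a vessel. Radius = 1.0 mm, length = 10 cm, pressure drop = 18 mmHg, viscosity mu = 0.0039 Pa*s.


Q = pi*r^4*dP / (8*mu*L)
r = 0.001 m, L = 0.1 m
dP = 18 mmHg = 2399.796 Pa
Q = 2.4164e-06 m^3/s


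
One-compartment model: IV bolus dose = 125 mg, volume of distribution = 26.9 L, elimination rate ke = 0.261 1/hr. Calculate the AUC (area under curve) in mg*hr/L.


C0 = Dose/Vd = 125/26.9 = 4.64684 mg/L
AUC = C0/ke = 4.64684/0.261
AUC = 17.8 mg*hr/L


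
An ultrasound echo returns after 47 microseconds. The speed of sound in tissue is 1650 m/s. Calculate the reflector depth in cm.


depth = c * t / 2
t = 47 us = 4.7000e-05 s
depth = 1650 * 4.7000e-05 / 2
depth = 0.038775 m = 3.8775 cm


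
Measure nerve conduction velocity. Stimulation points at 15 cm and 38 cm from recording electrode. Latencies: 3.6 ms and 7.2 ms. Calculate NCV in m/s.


Distance = (38 - 15) / 100 = 0.23 m
dt = (7.2 - 3.6) / 1000 = 0.0036 s
NCV = dist / dt = 63.89 m/s


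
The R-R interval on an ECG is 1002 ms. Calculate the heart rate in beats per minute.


HR = 60 / RR_interval(s)
RR = 1002 ms = 1.002 s
HR = 60 / 1.002 = 59.88 bpm


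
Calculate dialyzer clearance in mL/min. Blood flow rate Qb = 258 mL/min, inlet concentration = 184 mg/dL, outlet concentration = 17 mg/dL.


K = Qb * (Cb_in - Cb_out) / Cb_in
K = 258 * (184 - 17) / 184
K = 234.2 mL/min


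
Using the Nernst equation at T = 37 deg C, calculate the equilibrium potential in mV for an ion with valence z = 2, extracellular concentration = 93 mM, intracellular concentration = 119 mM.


E = (RT/(zF)) * ln(C_out/C_in)
T = 37 + 273.15 = 310.15 K
E = (8.314 * 310.15 / (2 * 96485)) * ln(93/119)
E = -3.294 mV


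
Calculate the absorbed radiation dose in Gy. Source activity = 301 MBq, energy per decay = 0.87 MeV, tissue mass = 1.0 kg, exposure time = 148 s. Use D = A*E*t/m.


A = 301 MBq = 3.0100e+08 Bq
E = 0.87 MeV = 1.39374e-13 J
D = A*E*t/m = 3.0100e+08*1.39374e-13*148/1.0
D = 0.006209 Gy


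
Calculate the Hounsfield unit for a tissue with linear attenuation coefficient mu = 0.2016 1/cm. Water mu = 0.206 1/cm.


HU = ((mu_tissue - mu_water) / mu_water) * 1000
HU = ((0.2016 - 0.206) / 0.206) * 1000
HU = -21.36


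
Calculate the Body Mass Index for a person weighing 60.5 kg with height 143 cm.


BMI = weight / height^2
height = 143 cm = 1.43 m
BMI = 60.5 / 1.43^2
BMI = 29.59 kg/m^2


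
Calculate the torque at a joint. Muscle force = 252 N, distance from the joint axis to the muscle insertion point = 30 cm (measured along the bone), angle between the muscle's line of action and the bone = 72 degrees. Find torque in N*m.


Torque = F * d * sin(theta)   (moment arm = d*sin(theta))
d = 30 cm = 0.3 m
Torque = 252 * 0.3 * sin(72)
Torque = 71.9 N*m


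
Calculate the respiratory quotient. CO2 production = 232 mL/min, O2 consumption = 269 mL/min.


RQ = VCO2 / VO2
RQ = 232 / 269
RQ = 0.8625


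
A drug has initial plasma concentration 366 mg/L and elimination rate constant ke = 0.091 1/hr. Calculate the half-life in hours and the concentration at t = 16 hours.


t_half = ln(2) / ke = 0.693147 / 0.091 = 7.617 hr
C(t) = C0 * exp(-ke*t) = 366 * exp(-0.091*16)
C(16) = 85.34 mg/L


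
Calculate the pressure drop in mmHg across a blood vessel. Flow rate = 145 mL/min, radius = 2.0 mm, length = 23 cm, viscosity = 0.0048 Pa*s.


dP = 8*mu*L*Q / (pi*r^4)
Q = 145 mL/min = 2.41667e-06 m^3/s
dP = 424.626 Pa = 424.626 / 133.322 mmHg = 3.185 mmHg


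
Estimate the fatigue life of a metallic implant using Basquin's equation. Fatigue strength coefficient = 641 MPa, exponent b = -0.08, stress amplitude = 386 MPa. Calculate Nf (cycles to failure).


sigma_a = sigma_f' * (2Nf)^b
2Nf = (sigma_a/sigma_f')^(1/b)
2Nf = (386/641)^(1/-0.08)
2Nf = 566.74025
Nf = 283.4


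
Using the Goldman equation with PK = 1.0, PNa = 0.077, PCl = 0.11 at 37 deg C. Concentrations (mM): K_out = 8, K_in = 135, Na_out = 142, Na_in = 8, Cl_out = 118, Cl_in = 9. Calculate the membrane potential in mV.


Vm = (RT/F)*ln((PK*Ko + PNa*Nao + PCl*Cli)/(PK*Ki + PNa*Nai + PCl*Clo))
Numer = 19.924, Denom = 148.596
Vm = -53.7 mV


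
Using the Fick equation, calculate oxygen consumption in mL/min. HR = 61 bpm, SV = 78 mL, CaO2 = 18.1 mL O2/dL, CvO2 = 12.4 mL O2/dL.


CO = HR*SV = 61*78/1000 = 4.758 L/min
a-v O2 diff = 18.1 - 12.4 = 5.7 mL/dL
VO2 = CO * (CaO2-CvO2) * 10 dL/L
VO2 = 4.758 * 5.7 * 10
VO2 = 271.2 mL/min


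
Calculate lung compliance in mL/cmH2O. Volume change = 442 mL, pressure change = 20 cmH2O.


C = dV / dP
C = 442 / 20
C = 22.1 mL/cmH2O


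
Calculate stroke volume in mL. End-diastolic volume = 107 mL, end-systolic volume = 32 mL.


SV = EDV - ESV
SV = 107 - 32
SV = 75 mL


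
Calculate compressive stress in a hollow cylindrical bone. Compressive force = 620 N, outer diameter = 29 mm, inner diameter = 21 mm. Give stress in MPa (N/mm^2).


A = pi*(r_o^2 - r_i^2)
r_o = 14.5 mm, r_i = 10.5 mm
A = 314.159 mm^2
sigma = F/A = 620 / 314.159
sigma = 1.974 MPa


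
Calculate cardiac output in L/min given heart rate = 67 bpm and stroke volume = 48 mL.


CO = HR * SV
CO = 67 * 48 / 1000
CO = 3.216 L/min


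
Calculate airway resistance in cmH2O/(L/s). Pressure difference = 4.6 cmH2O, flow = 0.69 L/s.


R = dP / flow
R = 4.6 / 0.69
R = 6.667 cmH2O/(L/s)


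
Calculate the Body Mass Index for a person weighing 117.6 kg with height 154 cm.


BMI = weight / height^2
height = 154 cm = 1.54 m
BMI = 117.6 / 1.54^2
BMI = 49.59 kg/m^2


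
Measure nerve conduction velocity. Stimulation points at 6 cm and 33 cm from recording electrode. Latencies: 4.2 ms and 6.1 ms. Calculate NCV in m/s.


Distance = (33 - 6) / 100 = 0.27 m
dt = (6.1 - 4.2) / 1000 = 0.0019 s
NCV = dist / dt = 142.1 m/s


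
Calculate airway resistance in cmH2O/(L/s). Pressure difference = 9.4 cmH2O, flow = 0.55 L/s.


R = dP / flow
R = 9.4 / 0.55
R = 17.09 cmH2O/(L/s)


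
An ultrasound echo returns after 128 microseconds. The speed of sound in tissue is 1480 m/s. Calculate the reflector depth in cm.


depth = c * t / 2
t = 128 us = 1.2800e-04 s
depth = 1480 * 1.2800e-04 / 2
depth = 0.09472 m = 9.472 cm


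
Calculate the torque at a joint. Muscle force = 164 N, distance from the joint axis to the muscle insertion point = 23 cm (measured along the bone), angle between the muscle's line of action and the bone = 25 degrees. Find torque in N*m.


Torque = F * d * sin(theta)   (moment arm = d*sin(theta))
d = 23 cm = 0.23 m
Torque = 164 * 0.23 * sin(25)
Torque = 15.94 N*m


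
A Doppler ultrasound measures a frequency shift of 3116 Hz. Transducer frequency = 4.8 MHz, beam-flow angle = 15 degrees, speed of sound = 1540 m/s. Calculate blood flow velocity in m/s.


v = fd * c / (2 * f0 * cos(theta))
v = 3116 * 1540 / (2 * 4.8000e+06 * cos(15))
v = 0.5175 m/s


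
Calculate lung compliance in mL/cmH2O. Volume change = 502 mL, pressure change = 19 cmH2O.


C = dV / dP
C = 502 / 19
C = 26.42 mL/cmH2O


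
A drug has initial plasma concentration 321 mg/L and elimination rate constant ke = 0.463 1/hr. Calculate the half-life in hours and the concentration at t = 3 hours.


t_half = ln(2) / ke = 0.693147 / 0.463 = 1.497 hr
C(t) = C0 * exp(-ke*t) = 321 * exp(-0.463*3)
C(3) = 80.03 mg/L


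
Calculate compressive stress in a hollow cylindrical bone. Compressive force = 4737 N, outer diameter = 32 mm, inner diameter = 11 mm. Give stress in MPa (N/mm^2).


A = pi*(r_o^2 - r_i^2)
r_o = 16 mm, r_i = 5.5 mm
A = 709.215 mm^2
sigma = F/A = 4737 / 709.215
sigma = 6.679 MPa


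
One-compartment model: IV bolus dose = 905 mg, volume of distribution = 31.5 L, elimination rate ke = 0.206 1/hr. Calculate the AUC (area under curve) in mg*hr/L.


C0 = Dose/Vd = 905/31.5 = 28.7302 mg/L
AUC = C0/ke = 28.7302/0.206
AUC = 139.5 mg*hr/L


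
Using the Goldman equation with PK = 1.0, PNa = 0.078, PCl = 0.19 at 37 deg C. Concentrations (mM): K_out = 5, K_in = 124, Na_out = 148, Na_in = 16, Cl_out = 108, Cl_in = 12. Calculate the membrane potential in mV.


Vm = (RT/F)*ln((PK*Ko + PNa*Nao + PCl*Cli)/(PK*Ki + PNa*Nai + PCl*Clo))
Numer = 18.824, Denom = 145.768
Vm = -54.7 mV


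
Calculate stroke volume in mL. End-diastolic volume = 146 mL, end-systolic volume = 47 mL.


SV = EDV - ESV
SV = 146 - 47
SV = 99 mL


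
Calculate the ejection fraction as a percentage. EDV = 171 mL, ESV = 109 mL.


SV = EDV - ESV = 171 - 109 = 62 mL
EF = SV/EDV * 100 = 62/171 * 100
EF = 36.26%


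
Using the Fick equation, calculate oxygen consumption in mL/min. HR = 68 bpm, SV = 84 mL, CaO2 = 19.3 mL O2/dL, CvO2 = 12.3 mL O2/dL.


CO = HR*SV = 68*84/1000 = 5.712 L/min
a-v O2 diff = 19.3 - 12.3 = 7 mL/dL
VO2 = CO * (CaO2-CvO2) * 10 dL/L
VO2 = 5.712 * 7 * 10
VO2 = 399.8 mL/min


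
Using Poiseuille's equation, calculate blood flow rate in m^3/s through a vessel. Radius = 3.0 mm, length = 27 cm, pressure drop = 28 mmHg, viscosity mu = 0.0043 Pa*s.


Q = pi*r^4*dP / (8*mu*L)
r = 0.003 m, L = 0.27 m
dP = 28 mmHg = 3733.016 Pa
Q = 1.0228e-04 m^3/s


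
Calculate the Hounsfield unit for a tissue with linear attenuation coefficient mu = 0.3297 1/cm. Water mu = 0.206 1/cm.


HU = ((mu_tissue - mu_water) / mu_water) * 1000
HU = ((0.3297 - 0.206) / 0.206) * 1000
HU = 600.5


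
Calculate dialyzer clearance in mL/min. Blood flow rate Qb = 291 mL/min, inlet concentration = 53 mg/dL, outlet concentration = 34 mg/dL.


K = Qb * (Cb_in - Cb_out) / Cb_in
K = 291 * (53 - 34) / 53
K = 104.3 mL/min


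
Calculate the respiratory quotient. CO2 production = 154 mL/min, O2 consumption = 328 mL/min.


RQ = VCO2 / VO2
RQ = 154 / 328
RQ = 0.4695


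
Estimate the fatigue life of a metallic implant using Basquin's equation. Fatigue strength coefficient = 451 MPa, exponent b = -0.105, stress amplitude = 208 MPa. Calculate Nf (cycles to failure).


sigma_a = sigma_f' * (2Nf)^b
2Nf = (sigma_a/sigma_f')^(1/b)
2Nf = (208/451)^(1/-0.105)
2Nf = 1588.8327
Nf = 794.4


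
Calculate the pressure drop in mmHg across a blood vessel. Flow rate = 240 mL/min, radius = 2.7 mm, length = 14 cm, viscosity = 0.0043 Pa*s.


dP = 8*mu*L*Q / (pi*r^4)
Q = 240 mL/min = 4e-06 m^3/s
dP = 115.383 Pa = 115.383 / 133.322 mmHg = 0.8654 mmHg


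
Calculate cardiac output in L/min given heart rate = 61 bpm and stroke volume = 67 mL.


CO = HR * SV
CO = 61 * 67 / 1000
CO = 4.087 L/min


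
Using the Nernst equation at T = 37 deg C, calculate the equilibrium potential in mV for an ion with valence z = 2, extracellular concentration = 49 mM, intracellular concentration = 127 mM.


E = (RT/(zF)) * ln(C_out/C_in)
T = 37 + 273.15 = 310.15 K
E = (8.314 * 310.15 / (2 * 96485)) * ln(49/127)
E = -12.73 mV


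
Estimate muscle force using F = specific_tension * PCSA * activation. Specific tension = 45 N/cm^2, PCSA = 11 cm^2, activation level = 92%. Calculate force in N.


F = sigma * PCSA * activation
F = 45 * 11 * 0.92
F = 455.4 N


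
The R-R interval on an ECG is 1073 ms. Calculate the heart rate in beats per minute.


HR = 60 / RR_interval(s)
RR = 1073 ms = 1.073 s
HR = 60 / 1.073 = 55.92 bpm


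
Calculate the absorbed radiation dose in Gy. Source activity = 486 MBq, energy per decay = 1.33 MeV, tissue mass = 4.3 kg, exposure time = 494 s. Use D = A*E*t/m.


A = 486 MBq = 4.8600e+08 Bq
E = 1.33 MeV = 2.13066e-13 J
D = A*E*t/m = 4.8600e+08*2.13066e-13*494/4.3
D = 0.0119 Gy


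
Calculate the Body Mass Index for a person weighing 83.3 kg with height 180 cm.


BMI = weight / height^2
height = 180 cm = 1.8 m
BMI = 83.3 / 1.8^2
BMI = 25.71 kg/m^2


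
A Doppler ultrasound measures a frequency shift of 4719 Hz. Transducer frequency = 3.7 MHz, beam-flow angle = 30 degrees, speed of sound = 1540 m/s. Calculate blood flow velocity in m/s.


v = fd * c / (2 * f0 * cos(theta))
v = 4719 * 1540 / (2 * 3.7000e+06 * cos(30))
v = 1.134 m/s


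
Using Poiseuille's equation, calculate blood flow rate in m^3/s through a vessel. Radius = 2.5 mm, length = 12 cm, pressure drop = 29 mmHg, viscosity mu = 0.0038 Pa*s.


Q = pi*r^4*dP / (8*mu*L)
r = 0.0025 m, L = 0.12 m
dP = 29 mmHg = 3866.338 Pa
Q = 1.3006e-04 m^3/s


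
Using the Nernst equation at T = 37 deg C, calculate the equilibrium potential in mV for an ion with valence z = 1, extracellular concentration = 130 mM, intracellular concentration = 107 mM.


E = (RT/(zF)) * ln(C_out/C_in)
T = 37 + 273.15 = 310.15 K
E = (8.314 * 310.15 / (1 * 96485)) * ln(130/107)
E = 5.204 mV


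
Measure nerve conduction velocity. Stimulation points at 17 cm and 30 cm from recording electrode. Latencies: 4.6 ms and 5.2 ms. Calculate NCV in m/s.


Distance = (30 - 17) / 100 = 0.13 m
dt = (5.2 - 4.6) / 1000 = 6.0000e-04 s
NCV = dist / dt = 216.7 m/s


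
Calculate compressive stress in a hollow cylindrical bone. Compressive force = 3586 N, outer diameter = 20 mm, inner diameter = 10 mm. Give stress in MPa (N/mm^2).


A = pi*(r_o^2 - r_i^2)
r_o = 10 mm, r_i = 5 mm
A = 235.619 mm^2
sigma = F/A = 3586 / 235.619
sigma = 15.22 MPa


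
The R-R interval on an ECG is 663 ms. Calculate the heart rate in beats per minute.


HR = 60 / RR_interval(s)
RR = 663 ms = 0.663 s
HR = 60 / 0.663 = 90.5 bpm


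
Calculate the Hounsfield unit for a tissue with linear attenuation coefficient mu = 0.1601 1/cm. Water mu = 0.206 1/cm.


HU = ((mu_tissue - mu_water) / mu_water) * 1000
HU = ((0.1601 - 0.206) / 0.206) * 1000
HU = -222.8


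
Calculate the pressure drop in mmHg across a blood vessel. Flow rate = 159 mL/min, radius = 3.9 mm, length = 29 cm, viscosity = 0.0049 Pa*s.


dP = 8*mu*L*Q / (pi*r^4)
Q = 159 mL/min = 2.65e-06 m^3/s
dP = 41.4497 Pa = 41.4497 / 133.322 mmHg = 0.3109 mmHg


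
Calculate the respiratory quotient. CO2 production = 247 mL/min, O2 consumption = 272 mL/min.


RQ = VCO2 / VO2
RQ = 247 / 272
RQ = 0.9081


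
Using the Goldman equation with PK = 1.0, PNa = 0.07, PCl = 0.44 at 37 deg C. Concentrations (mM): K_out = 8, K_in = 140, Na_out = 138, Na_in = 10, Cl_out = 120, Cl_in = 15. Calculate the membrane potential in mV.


Vm = (RT/F)*ln((PK*Ko + PNa*Nao + PCl*Cli)/(PK*Ki + PNa*Nai + PCl*Clo))
Numer = 24.26, Denom = 193.5
Vm = -55.49 mV


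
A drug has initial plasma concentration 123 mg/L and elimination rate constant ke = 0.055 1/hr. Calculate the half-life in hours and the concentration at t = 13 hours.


t_half = ln(2) / ke = 0.693147 / 0.055 = 12.6 hr
C(t) = C0 * exp(-ke*t) = 123 * exp(-0.055*13)
C(13) = 60.17 mg/L


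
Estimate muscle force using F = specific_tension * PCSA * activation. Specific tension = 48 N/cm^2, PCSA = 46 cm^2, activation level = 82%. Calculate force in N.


F = sigma * PCSA * activation
F = 48 * 46 * 0.82
F = 1811 N


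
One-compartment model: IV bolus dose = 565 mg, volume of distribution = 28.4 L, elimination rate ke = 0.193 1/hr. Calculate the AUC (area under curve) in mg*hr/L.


C0 = Dose/Vd = 565/28.4 = 19.8944 mg/L
AUC = C0/ke = 19.8944/0.193
AUC = 103.1 mg*hr/L


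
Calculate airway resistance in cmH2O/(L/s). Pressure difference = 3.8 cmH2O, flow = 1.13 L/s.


R = dP / flow
R = 3.8 / 1.13
R = 3.363 cmH2O/(L/s)


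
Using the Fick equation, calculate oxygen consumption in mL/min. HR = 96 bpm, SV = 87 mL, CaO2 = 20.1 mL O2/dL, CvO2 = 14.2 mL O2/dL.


CO = HR*SV = 96*87/1000 = 8.352 L/min
a-v O2 diff = 20.1 - 14.2 = 5.9 mL/dL
VO2 = CO * (CaO2-CvO2) * 10 dL/L
VO2 = 8.352 * 5.9 * 10
VO2 = 492.8 mL/min


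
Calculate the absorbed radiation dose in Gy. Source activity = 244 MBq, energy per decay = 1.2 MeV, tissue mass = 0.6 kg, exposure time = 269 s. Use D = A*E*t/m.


A = 244 MBq = 2.4400e+08 Bq
E = 1.2 MeV = 1.9224e-13 J
D = A*E*t/m = 2.4400e+08*1.9224e-13*269/0.6
D = 0.02103 Gy


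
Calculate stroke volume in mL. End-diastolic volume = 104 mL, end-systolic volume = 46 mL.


SV = EDV - ESV
SV = 104 - 46
SV = 58 mL


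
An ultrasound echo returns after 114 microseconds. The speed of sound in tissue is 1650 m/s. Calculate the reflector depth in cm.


depth = c * t / 2
t = 114 us = 1.1400e-04 s
depth = 1650 * 1.1400e-04 / 2
depth = 0.09405 m = 9.405 cm


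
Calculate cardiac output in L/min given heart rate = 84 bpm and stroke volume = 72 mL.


CO = HR * SV
CO = 84 * 72 / 1000
CO = 6.048 L/min


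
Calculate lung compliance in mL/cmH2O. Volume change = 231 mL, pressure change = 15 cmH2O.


C = dV / dP
C = 231 / 15
C = 15.4 mL/cmH2O


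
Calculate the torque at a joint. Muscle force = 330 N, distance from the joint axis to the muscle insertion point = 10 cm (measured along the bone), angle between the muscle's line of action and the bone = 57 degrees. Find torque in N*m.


Torque = F * d * sin(theta)   (moment arm = d*sin(theta))
d = 10 cm = 0.1 m
Torque = 330 * 0.1 * sin(57)
Torque = 27.68 N*m


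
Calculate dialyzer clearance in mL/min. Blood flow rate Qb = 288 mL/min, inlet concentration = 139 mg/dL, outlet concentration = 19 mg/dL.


K = Qb * (Cb_in - Cb_out) / Cb_in
K = 288 * (139 - 19) / 139
K = 248.6 mL/min


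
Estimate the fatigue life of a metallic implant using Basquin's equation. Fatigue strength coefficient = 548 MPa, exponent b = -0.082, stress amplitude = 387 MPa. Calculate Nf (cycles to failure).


sigma_a = sigma_f' * (2Nf)^b
2Nf = (sigma_a/sigma_f')^(1/b)
2Nf = (387/548)^(1/-0.082)
2Nf = 69.552399
Nf = 34.78


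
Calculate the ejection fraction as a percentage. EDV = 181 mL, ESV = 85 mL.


SV = EDV - ESV = 181 - 85 = 96 mL
EF = SV/EDV * 100 = 96/181 * 100
EF = 53.04%


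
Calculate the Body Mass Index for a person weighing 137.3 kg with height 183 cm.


BMI = weight / height^2
height = 183 cm = 1.83 m
BMI = 137.3 / 1.83^2
BMI = 41 kg/m^2


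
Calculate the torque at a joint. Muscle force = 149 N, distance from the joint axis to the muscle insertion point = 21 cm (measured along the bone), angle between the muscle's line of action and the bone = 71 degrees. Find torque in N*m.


Torque = F * d * sin(theta)   (moment arm = d*sin(theta))
d = 21 cm = 0.21 m
Torque = 149 * 0.21 * sin(71)
Torque = 29.59 N*m


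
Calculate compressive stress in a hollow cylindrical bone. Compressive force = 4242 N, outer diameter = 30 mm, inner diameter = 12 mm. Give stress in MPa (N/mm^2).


A = pi*(r_o^2 - r_i^2)
r_o = 15 mm, r_i = 6 mm
A = 593.761 mm^2
sigma = F/A = 4242 / 593.761
sigma = 7.144 MPa


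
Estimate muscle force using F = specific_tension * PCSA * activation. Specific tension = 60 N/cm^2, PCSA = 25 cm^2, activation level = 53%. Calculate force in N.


F = sigma * PCSA * activation
F = 60 * 25 * 0.53
F = 795 N


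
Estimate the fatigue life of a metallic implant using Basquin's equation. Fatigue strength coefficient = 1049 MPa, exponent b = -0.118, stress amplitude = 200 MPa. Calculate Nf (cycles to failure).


sigma_a = sigma_f' * (2Nf)^b
2Nf = (sigma_a/sigma_f')^(1/b)
2Nf = (200/1049)^(1/-0.118)
2Nf = 1257587.1
Nf = 6.288e+05


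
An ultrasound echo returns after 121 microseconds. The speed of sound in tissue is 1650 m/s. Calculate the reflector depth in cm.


depth = c * t / 2
t = 121 us = 1.2100e-04 s
depth = 1650 * 1.2100e-04 / 2
depth = 0.099825 m = 9.9825 cm


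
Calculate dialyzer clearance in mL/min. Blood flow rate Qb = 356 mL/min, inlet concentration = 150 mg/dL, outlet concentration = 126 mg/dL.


K = Qb * (Cb_in - Cb_out) / Cb_in
K = 356 * (150 - 126) / 150
K = 56.96 mL/min


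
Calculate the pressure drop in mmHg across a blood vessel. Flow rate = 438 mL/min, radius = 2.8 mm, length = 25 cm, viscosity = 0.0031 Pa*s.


dP = 8*mu*L*Q / (pi*r^4)
Q = 438 mL/min = 7.3e-06 m^3/s
dP = 234.386 Pa = 234.386 / 133.322 mmHg = 1.758 mmHg


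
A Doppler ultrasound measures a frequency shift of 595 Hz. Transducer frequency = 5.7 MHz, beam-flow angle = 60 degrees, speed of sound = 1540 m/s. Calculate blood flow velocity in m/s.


v = fd * c / (2 * f0 * cos(theta))
v = 595 * 1540 / (2 * 5.7000e+06 * cos(60))
v = 0.1608 m/s


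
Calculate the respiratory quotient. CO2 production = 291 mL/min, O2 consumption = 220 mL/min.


RQ = VCO2 / VO2
RQ = 291 / 220
RQ = 1.323


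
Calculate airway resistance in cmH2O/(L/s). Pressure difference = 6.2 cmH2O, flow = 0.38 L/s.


R = dP / flow
R = 6.2 / 0.38
R = 16.32 cmH2O/(L/s)


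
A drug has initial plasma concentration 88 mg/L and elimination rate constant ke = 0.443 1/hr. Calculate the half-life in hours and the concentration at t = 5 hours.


t_half = ln(2) / ke = 0.693147 / 0.443 = 1.565 hr
C(t) = C0 * exp(-ke*t) = 88 * exp(-0.443*5)
C(5) = 9.606 mg/L


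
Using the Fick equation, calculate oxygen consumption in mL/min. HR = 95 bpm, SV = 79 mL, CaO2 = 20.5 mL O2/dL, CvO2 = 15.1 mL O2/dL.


CO = HR*SV = 95*79/1000 = 7.505 L/min
a-v O2 diff = 20.5 - 15.1 = 5.4 mL/dL
VO2 = CO * (CaO2-CvO2) * 10 dL/L
VO2 = 7.505 * 5.4 * 10
VO2 = 405.3 mL/min


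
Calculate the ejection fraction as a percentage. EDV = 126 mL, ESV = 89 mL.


SV = EDV - ESV = 126 - 89 = 37 mL
EF = SV/EDV * 100 = 37/126 * 100
EF = 29.37%


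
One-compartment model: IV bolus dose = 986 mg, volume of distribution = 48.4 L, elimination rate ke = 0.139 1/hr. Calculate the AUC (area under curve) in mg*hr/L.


C0 = Dose/Vd = 986/48.4 = 20.3719 mg/L
AUC = C0/ke = 20.3719/0.139
AUC = 146.6 mg*hr/L


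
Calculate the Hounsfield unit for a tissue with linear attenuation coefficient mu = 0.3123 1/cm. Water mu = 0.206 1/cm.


HU = ((mu_tissue - mu_water) / mu_water) * 1000
HU = ((0.3123 - 0.206) / 0.206) * 1000
HU = 516


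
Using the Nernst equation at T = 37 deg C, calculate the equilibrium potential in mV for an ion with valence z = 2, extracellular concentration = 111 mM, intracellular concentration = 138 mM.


E = (RT/(zF)) * ln(C_out/C_in)
T = 37 + 273.15 = 310.15 K
E = (8.314 * 310.15 / (2 * 96485)) * ln(111/138)
E = -2.909 mV


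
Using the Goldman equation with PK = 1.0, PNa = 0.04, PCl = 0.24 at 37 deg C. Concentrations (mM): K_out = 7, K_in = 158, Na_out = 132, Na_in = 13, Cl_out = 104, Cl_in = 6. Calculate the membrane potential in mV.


Vm = (RT/F)*ln((PK*Ko + PNa*Nao + PCl*Cli)/(PK*Ki + PNa*Nai + PCl*Clo))
Numer = 13.72, Denom = 183.48
Vm = -69.31 mV


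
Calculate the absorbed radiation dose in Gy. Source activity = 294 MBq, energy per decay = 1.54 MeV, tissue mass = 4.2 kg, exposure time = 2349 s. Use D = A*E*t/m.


A = 294 MBq = 2.9400e+08 Bq
E = 1.54 MeV = 2.46708e-13 J
D = A*E*t/m = 2.9400e+08*2.46708e-13*2349/4.2
D = 0.04057 Gy


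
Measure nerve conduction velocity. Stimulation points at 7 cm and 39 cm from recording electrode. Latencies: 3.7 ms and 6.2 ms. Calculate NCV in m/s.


Distance = (39 - 7) / 100 = 0.32 m
dt = (6.2 - 3.7) / 1000 = 0.0025 s
NCV = dist / dt = 128 m/s


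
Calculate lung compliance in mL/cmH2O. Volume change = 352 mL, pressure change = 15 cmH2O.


C = dV / dP
C = 352 / 15
C = 23.47 mL/cmH2O


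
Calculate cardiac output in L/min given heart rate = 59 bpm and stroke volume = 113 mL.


CO = HR * SV
CO = 59 * 113 / 1000
CO = 6.667 L/min


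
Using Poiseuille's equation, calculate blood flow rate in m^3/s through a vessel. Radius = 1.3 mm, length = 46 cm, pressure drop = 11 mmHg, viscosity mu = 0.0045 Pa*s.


Q = pi*r^4*dP / (8*mu*L)
r = 0.0013 m, L = 0.46 m
dP = 11 mmHg = 1466.542 Pa
Q = 7.9462e-07 m^3/s


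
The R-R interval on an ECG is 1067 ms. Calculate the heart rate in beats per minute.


HR = 60 / RR_interval(s)
RR = 1067 ms = 1.067 s
HR = 60 / 1.067 = 56.23 bpm


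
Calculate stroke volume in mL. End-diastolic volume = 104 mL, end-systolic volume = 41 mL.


SV = EDV - ESV
SV = 104 - 41
SV = 63 mL


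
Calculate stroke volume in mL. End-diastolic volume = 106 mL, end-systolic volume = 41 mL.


SV = EDV - ESV
SV = 106 - 41
SV = 65 mL


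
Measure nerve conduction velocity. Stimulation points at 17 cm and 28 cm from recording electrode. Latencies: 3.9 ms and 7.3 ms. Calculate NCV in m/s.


Distance = (28 - 17) / 100 = 0.11 m
dt = (7.3 - 3.9) / 1000 = 0.0034 s
NCV = dist / dt = 32.35 m/s


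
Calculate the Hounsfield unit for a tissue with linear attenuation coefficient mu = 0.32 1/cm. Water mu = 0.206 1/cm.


HU = ((mu_tissue - mu_water) / mu_water) * 1000
HU = ((0.32 - 0.206) / 0.206) * 1000
HU = 553.4


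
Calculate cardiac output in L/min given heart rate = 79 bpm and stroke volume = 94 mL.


CO = HR * SV
CO = 79 * 94 / 1000
CO = 7.426 L/min


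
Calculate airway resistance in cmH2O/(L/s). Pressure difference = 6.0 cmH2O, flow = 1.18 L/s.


R = dP / flow
R = 6.0 / 1.18
R = 5.085 cmH2O/(L/s)


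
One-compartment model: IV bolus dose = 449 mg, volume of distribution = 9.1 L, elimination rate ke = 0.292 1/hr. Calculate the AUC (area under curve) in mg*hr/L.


C0 = Dose/Vd = 449/9.1 = 49.3407 mg/L
AUC = C0/ke = 49.3407/0.292
AUC = 169 mg*hr/L


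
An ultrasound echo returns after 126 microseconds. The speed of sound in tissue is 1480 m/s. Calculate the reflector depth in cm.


depth = c * t / 2
t = 126 us = 1.2600e-04 s
depth = 1480 * 1.2600e-04 / 2
depth = 0.09324 m = 9.324 cm


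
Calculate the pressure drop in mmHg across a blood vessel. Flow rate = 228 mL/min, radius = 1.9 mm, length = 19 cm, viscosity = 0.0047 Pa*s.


dP = 8*mu*L*Q / (pi*r^4)
Q = 228 mL/min = 3.8e-06 m^3/s
dP = 663.072 Pa = 663.072 / 133.322 mmHg = 4.973 mmHg


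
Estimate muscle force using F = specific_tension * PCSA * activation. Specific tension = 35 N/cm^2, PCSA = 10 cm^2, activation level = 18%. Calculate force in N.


F = sigma * PCSA * activation
F = 35 * 10 * 0.18
F = 63 N


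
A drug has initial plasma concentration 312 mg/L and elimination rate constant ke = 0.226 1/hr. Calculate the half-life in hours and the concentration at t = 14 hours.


t_half = ln(2) / ke = 0.693147 / 0.226 = 3.067 hr
C(t) = C0 * exp(-ke*t) = 312 * exp(-0.226*14)
C(14) = 13.18 mg/L


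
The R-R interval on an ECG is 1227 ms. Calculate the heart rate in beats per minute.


HR = 60 / RR_interval(s)
RR = 1227 ms = 1.227 s
HR = 60 / 1.227 = 48.9 bpm


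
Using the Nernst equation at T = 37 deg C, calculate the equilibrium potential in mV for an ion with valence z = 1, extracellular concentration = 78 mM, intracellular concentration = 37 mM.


E = (RT/(zF)) * ln(C_out/C_in)
T = 37 + 273.15 = 310.15 K
E = (8.314 * 310.15 / (1 * 96485)) * ln(78/37)
E = 19.93 mV


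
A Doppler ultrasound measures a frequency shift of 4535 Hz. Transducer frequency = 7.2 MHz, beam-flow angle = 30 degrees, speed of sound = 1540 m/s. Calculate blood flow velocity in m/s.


v = fd * c / (2 * f0 * cos(theta))
v = 4535 * 1540 / (2 * 7.2000e+06 * cos(30))
v = 0.56 m/s


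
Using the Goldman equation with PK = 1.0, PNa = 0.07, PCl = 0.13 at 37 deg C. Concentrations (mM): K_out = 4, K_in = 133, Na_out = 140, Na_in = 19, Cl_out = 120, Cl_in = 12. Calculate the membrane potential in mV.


Vm = (RT/F)*ln((PK*Ko + PNa*Nao + PCl*Cli)/(PK*Ki + PNa*Nai + PCl*Clo))
Numer = 15.36, Denom = 149.93
Vm = -60.89 mV


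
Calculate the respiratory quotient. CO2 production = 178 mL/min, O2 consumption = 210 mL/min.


RQ = VCO2 / VO2
RQ = 178 / 210
RQ = 0.8476


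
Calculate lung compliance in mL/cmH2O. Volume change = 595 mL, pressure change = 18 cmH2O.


C = dV / dP
C = 595 / 18
C = 33.06 mL/cmH2O


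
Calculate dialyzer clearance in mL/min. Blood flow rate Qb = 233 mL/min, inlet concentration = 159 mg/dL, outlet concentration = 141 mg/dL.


K = Qb * (Cb_in - Cb_out) / Cb_in
K = 233 * (159 - 141) / 159
K = 26.38 mL/min


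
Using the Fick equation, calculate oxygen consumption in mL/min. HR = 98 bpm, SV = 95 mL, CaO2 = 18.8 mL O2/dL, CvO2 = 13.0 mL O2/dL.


CO = HR*SV = 98*95/1000 = 9.31 L/min
a-v O2 diff = 18.8 - 13.0 = 5.8 mL/dL
VO2 = CO * (CaO2-CvO2) * 10 dL/L
VO2 = 9.31 * 5.8 * 10
VO2 = 540 mL/min


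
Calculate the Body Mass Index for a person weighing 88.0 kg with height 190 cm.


BMI = weight / height^2
height = 190 cm = 1.9 m
BMI = 88.0 / 1.9^2
BMI = 24.38 kg/m^2


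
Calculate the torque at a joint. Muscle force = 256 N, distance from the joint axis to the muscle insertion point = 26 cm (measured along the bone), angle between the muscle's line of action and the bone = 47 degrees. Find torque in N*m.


Torque = F * d * sin(theta)   (moment arm = d*sin(theta))
d = 26 cm = 0.26 m
Torque = 256 * 0.26 * sin(47)
Torque = 48.68 N*m


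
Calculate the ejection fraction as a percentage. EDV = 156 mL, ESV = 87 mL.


SV = EDV - ESV = 156 - 87 = 69 mL
EF = SV/EDV * 100 = 69/156 * 100
EF = 44.23%


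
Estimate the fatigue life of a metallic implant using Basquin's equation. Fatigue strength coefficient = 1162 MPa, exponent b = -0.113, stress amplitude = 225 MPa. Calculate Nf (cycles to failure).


sigma_a = sigma_f' * (2Nf)^b
2Nf = (sigma_a/sigma_f')^(1/b)
2Nf = (225/1162)^(1/-0.113)
2Nf = 2041472.1
Nf = 1.0207e+06


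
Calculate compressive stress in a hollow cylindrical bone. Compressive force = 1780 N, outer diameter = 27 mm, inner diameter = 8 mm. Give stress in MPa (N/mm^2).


A = pi*(r_o^2 - r_i^2)
r_o = 13.5 mm, r_i = 4 mm
A = 522.29 mm^2
sigma = F/A = 1780 / 522.29
sigma = 3.408 MPa


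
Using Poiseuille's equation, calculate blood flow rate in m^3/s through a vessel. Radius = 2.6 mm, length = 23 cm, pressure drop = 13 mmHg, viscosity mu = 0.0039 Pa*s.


Q = pi*r^4*dP / (8*mu*L)
r = 0.0026 m, L = 0.23 m
dP = 13 mmHg = 1733.186 Pa
Q = 3.4674e-05 m^3/s


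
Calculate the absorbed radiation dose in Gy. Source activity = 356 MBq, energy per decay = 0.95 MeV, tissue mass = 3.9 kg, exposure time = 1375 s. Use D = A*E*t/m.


A = 356 MBq = 3.5600e+08 Bq
E = 0.95 MeV = 1.5219e-13 J
D = A*E*t/m = 3.5600e+08*1.5219e-13*1375/3.9
D = 0.0191 Gy


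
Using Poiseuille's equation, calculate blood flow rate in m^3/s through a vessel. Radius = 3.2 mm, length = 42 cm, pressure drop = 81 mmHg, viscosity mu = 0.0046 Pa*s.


Q = pi*r^4*dP / (8*mu*L)
r = 0.0032 m, L = 0.42 m
dP = 81 mmHg = 10799.082 Pa
Q = 2.3017e-04 m^3/s


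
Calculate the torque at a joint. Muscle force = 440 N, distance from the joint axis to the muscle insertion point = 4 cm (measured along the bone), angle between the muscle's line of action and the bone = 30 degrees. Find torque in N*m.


Torque = F * d * sin(theta)   (moment arm = d*sin(theta))
d = 4 cm = 0.04 m
Torque = 440 * 0.04 * sin(30)
Torque = 8.8 N*m


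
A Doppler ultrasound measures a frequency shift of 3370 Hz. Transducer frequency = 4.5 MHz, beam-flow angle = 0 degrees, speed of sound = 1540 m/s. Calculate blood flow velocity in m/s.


v = fd * c / (2 * f0 * cos(theta))
v = 3370 * 1540 / (2 * 4.5000e+06 * cos(0))
v = 0.5766 m/s


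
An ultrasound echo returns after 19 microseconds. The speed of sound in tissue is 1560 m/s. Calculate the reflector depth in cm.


depth = c * t / 2
t = 19 us = 1.9000e-05 s
depth = 1560 * 1.9000e-05 / 2
depth = 0.01482 m = 1.482 cm


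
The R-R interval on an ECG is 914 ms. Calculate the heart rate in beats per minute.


HR = 60 / RR_interval(s)
RR = 914 ms = 0.914 s
HR = 60 / 0.914 = 65.65 bpm


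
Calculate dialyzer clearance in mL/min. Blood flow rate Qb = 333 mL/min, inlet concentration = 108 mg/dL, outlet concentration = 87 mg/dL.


K = Qb * (Cb_in - Cb_out) / Cb_in
K = 333 * (108 - 87) / 108
K = 64.75 mL/min


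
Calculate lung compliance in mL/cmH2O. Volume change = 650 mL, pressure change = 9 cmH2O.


C = dV / dP
C = 650 / 9
C = 72.22 mL/cmH2O


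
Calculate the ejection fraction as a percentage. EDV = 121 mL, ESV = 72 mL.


SV = EDV - ESV = 121 - 72 = 49 mL
EF = SV/EDV * 100 = 49/121 * 100
EF = 40.5%


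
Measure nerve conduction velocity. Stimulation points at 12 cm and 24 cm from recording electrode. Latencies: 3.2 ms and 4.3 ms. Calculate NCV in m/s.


Distance = (24 - 12) / 100 = 0.12 m
dt = (4.3 - 3.2) / 1000 = 0.0011 s
NCV = dist / dt = 109.1 m/s


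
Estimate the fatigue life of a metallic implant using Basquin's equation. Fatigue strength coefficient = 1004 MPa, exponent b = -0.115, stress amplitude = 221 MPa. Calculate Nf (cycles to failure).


sigma_a = sigma_f' * (2Nf)^b
2Nf = (sigma_a/sigma_f')^(1/b)
2Nf = (221/1004)^(1/-0.115)
2Nf = 520010.98
Nf = 2.6e+05


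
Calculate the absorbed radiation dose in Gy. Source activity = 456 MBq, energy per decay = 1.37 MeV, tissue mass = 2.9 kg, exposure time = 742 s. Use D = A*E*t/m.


A = 456 MBq = 4.5600e+08 Bq
E = 1.37 MeV = 2.19474e-13 J
D = A*E*t/m = 4.5600e+08*2.19474e-13*742/2.9
D = 0.02561 Gy


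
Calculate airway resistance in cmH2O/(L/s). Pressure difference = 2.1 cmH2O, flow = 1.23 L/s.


R = dP / flow
R = 2.1 / 1.23
R = 1.707 cmH2O/(L/s)


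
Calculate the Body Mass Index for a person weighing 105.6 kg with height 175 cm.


BMI = weight / height^2
height = 175 cm = 1.75 m
BMI = 105.6 / 1.75^2
BMI = 34.48 kg/m^2


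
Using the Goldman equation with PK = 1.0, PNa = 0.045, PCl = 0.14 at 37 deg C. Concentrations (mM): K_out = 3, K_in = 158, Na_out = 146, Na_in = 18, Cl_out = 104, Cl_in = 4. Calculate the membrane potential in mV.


Vm = (RT/F)*ln((PK*Ko + PNa*Nao + PCl*Cli)/(PK*Ki + PNa*Nai + PCl*Clo))
Numer = 10.13, Denom = 173.37
Vm = -75.9 mV


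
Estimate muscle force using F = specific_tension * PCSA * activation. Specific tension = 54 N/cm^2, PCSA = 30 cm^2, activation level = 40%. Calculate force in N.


F = sigma * PCSA * activation
F = 54 * 30 * 0.4
F = 648 N


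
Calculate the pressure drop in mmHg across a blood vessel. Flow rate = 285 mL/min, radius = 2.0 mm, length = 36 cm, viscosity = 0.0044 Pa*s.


dP = 8*mu*L*Q / (pi*r^4)
Q = 285 mL/min = 4.75e-06 m^3/s
dP = 1197.48 Pa = 1197.48 / 133.322 mmHg = 8.982 mmHg


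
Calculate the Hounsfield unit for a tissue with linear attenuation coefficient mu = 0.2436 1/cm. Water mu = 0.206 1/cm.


HU = ((mu_tissue - mu_water) / mu_water) * 1000
HU = ((0.2436 - 0.206) / 0.206) * 1000
HU = 182.5


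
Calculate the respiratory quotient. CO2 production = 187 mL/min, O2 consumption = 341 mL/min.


RQ = VCO2 / VO2
RQ = 187 / 341
RQ = 0.5484


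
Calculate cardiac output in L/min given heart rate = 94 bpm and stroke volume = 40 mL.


CO = HR * SV
CO = 94 * 40 / 1000
CO = 3.76 L/min


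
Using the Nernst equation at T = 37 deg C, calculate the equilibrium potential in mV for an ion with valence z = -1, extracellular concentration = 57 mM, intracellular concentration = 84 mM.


E = (RT/(zF)) * ln(C_out/C_in)
T = 37 + 273.15 = 310.15 K
E = (8.314 * 310.15 / (-1 * 96485)) * ln(57/84)
E = 10.36 mV


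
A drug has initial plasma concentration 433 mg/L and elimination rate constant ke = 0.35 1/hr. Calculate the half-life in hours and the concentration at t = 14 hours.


t_half = ln(2) / ke = 0.693147 / 0.35 = 1.98 hr
C(t) = C0 * exp(-ke*t) = 433 * exp(-0.35*14)
C(14) = 3.224 mg/L


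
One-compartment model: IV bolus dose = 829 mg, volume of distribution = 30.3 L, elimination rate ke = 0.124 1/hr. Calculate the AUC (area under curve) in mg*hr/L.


C0 = Dose/Vd = 829/30.3 = 27.3597 mg/L
AUC = C0/ke = 27.3597/0.124
AUC = 220.6 mg*hr/L


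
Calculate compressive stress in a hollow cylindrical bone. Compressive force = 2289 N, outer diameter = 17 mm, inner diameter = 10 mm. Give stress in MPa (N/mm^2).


A = pi*(r_o^2 - r_i^2)
r_o = 8.5 mm, r_i = 5 mm
A = 148.44 mm^2
sigma = F/A = 2289 / 148.44
sigma = 15.42 MPa


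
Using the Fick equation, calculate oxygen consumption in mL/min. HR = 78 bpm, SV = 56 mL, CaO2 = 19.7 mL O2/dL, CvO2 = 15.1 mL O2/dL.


CO = HR*SV = 78*56/1000 = 4.368 L/min
a-v O2 diff = 19.7 - 15.1 = 4.6 mL/dL
VO2 = CO * (CaO2-CvO2) * 10 dL/L
VO2 = 4.368 * 4.6 * 10
VO2 = 200.9 mL/min


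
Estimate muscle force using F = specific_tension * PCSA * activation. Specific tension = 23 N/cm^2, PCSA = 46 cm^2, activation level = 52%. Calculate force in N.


F = sigma * PCSA * activation
F = 23 * 46 * 0.52
F = 550.2 N


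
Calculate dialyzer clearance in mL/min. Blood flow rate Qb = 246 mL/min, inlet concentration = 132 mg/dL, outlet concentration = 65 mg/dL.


K = Qb * (Cb_in - Cb_out) / Cb_in
K = 246 * (132 - 65) / 132
K = 124.9 mL/min
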